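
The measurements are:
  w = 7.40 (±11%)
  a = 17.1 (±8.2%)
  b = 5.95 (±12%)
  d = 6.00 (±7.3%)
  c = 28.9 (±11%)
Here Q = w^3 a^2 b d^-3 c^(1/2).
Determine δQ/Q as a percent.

44.9%

Relative error in a monomial: (δQ/Q)² = Σ (nᵢ · δxᵢ/xᵢ)².
  (3·δw/w)² = (3×0.110)² = 0.109;  (2·δa/a)² = (2×0.0820)² = 0.0269;  (1·δb/b)² = (1×0.120)² = 0.0144;  (-3·δd/d)² = (-3×0.0730)² = 0.0480;  (½·δc/c)² = (0.5×0.110)² = 0.00302
δQ/Q = √(0.201) = 0.449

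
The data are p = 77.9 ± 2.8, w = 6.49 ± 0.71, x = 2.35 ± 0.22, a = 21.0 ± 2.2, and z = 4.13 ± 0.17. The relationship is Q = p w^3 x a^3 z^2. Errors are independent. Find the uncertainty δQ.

Each factor contributes (exponent × relative error)² to (δQ/Q)²:
  (1·δp/p)² = (1×0.0359)² = 0.00129;  (3·δw/w)² = (3×0.109)² = 0.108;  (1·δx/x)² = (1×0.0936)² = 0.00876;  (3·δa/a)² = (3×0.105)² = 0.0988;  (2·δz/z)² = (2×0.0412)² = 0.00678
δQ/Q = √(0.223) = 0.473
Q = 7.9e+09, so δQ = 0.473 × 7.9e+09 = 3.74e+09.

3.74e+09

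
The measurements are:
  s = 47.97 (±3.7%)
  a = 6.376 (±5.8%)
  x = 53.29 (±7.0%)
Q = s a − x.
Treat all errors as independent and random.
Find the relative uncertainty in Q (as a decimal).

Let p = s·a = 305.9. δp/p = √((1·δs/s)² + (1·δa/a)²) = √(0.00137 + 0.00336) = 0.0688, so δp = 21.0.
Q = p − x: δQ = √(δp² + δx²) = √(443 + 13.9) = 21.4
Q = 252.6, so δQ/Q = 21.4/252.6 = 0.0846.

0.0846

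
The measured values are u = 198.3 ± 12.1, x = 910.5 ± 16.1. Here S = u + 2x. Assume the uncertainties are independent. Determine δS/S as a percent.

S is a linear combination, so absolute uncertainties add in quadrature:
  (δu)² = 146;  (2·δx)² = 1040
δS = √(1180) = 34.4
S = 2019, so δS/S = 34.4/2019 = 0.0170.

1.70%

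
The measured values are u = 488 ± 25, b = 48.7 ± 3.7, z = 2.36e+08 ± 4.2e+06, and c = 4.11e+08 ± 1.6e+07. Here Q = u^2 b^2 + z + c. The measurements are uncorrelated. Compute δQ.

Let p = u^2·b^2 = 5.65e+08. δp/p = √((2·δu/u)² + (2·δb/b)²) = √(0.0105 + 0.0231) = 0.183, so δp = 1.04e+08.
Q = p + z + c: δQ = √(δp² + δz² + δc²) = √(1.07e+16 + 1.76e+13 + 2.56e+14) = 1.05e+08

1.05e+08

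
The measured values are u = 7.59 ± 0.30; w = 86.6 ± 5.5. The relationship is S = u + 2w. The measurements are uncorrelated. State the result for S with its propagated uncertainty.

Sums and differences: (δS)² = Σ (cᵢ δxᵢ)².
  (δu)² = 0.0900;  (2·δw)² = 121
δS = √(121) = 11.0
S = 181.

181 ± 11.0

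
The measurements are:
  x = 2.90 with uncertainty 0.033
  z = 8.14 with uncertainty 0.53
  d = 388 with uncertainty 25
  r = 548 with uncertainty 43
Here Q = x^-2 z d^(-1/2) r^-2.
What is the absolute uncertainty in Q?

2.85e-08

Relative error in a monomial: (δQ/Q)² = Σ (nᵢ · δxᵢ/xᵢ)².
  (-2·δx/x)² = (-2×0.0114)² = 0.000518;  (1·δz/z)² = (1×0.0651)² = 0.00424;  (−½·δd/d)² = (-0.5×0.0644)² = 0.00104;  (-2·δr/r)² = (-2×0.0785)² = 0.0246
δQ/Q = √(0.0304) = 0.174
Q = 1.64e-07, so δQ = 0.174 × 1.64e-07 = 2.85e-08.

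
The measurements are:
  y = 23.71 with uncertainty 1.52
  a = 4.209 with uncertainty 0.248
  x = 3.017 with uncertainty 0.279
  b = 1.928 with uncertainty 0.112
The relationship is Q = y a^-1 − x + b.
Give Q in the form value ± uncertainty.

Let p = y·a^-1 = 5.633. δp/p = √((1·δy/y)² + (-1·δa/a)²) = √(0.00411 + 0.00347) = 0.0871, so δp = 0.490.
Q = p − x + b: δQ = √(δp² + δx² + δb²) = √(0.241 + 0.0778 + 0.0125) = 0.575
Q = 4.544.

4.544 ± 0.575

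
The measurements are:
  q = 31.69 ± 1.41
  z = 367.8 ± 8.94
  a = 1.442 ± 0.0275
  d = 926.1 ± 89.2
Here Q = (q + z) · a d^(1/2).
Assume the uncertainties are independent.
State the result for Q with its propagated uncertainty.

17530 ± 991

Let u = q + z = 399.5. δu = √(δq² + δz²) = √(1.99 + 79.9) = 9.05, so δu/u = 0.0227.
Q is then a monomial in u, a, d:
δQ/Q = √((δu/u)² + (1·δa/a)² + (½·δd/d)²) = √(0.000513 + 0.000364 + 0.00232) = 0.0565
Q = 17530, so δQ = 0.0565 × 17530 = 991.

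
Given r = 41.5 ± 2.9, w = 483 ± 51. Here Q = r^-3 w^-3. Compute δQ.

4.72e-14

Relative error in a monomial: (δQ/Q)² = Σ (nᵢ · δxᵢ/xᵢ)².
  (-3·δr/r)² = (-3×0.0699)² = 0.0439;  (-3·δw/w)² = (-3×0.106)² = 0.100
δQ/Q = √(0.144) = 0.380
Q = 1.24e-13, so δQ = 0.380 × 1.24e-13 = 4.72e-14.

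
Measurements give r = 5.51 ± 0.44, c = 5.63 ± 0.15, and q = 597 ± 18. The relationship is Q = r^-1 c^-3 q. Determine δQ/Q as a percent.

11.7%

Each factor contributes (exponent × relative error)² to (δQ/Q)²:
  (-1·δr/r)² = (-1×0.0799)² = 0.00638;  (-3·δc/c)² = (-3×0.0266)² = 0.00639;  (1·δq/q)² = (1×0.0302)² = 0.000909
δQ/Q = √(0.0137) = 0.117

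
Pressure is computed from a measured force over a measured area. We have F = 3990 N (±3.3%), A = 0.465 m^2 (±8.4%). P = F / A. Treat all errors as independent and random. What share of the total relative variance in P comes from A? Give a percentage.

(δP/P)² = (1·δF/F)² + (-1·δA/A)²
  F term: (1×0.0330)² = 0.00109
  A term: (-1×0.0840)² = 0.00706
Total = 0.00815. Share from A = 0.00706/0.00815 = 0.866.

86.6%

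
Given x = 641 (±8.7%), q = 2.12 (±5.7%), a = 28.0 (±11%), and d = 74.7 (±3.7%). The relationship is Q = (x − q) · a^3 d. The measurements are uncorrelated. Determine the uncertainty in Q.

Let u = x − q = 639. δu = √(δx² + δq²) = √(3110 + 0.0146) = 55.8, so δu/u = 0.0873.
Q is then a monomial in u, a, d:
δQ/Q = √((δu/u)² + (3·δa/a)² + (1·δd/d)²) = √(0.00762 + 0.109 + 0.00137) = 0.343
Q = 1.05e+09, so δQ = 0.343 × 1.05e+09 = 3.6e+08.

3.6e+08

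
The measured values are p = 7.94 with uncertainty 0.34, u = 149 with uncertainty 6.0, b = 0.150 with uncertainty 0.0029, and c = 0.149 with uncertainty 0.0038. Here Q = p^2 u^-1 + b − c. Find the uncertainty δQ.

Let w = p^2·u^-1 = 0.423. δw/w = √((2·δp/p)² + (-1·δu/u)²) = √(0.00733 + 0.00162) = 0.0946, so δw = 0.0400.
Q = w + b − c: δQ = √(δw² + δb² + δc²) = √(0.00160 + 8.41e-06 + 1.44e-05) = 0.0403

0.0403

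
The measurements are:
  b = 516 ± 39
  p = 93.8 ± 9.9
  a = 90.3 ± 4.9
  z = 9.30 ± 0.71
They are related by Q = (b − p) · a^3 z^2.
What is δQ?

6.53e+09

Let u = b − p = 422. δu = √(δb² + δp²) = √(1520 + 98.0) = 40.2, so δu/u = 0.0953.
Q is then a monomial in u, a, z:
δQ/Q = √((δu/u)² + (3·δa/a)² + (2·δz/z)²) = √(0.00908 + 0.0265 + 0.0233) = 0.243
Q = 2.69e+10, so δQ = 0.243 × 2.69e+10 = 6.53e+09.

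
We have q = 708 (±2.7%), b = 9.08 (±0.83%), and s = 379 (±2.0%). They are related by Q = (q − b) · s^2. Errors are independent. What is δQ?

4.86e+06

Let u = q − b = 699. δu = √(δq² + δb²) = √(365 + 0.00568) = 19.1, so δu/u = 0.0274.
Q is then a monomial in u, s:
δQ/Q = √((δu/u)² + (2·δs/s)²) = √(0.000748 + 0.00160) = 0.0485
Q = 1e+08, so δQ = 0.0485 × 1e+08 = 4.86e+06.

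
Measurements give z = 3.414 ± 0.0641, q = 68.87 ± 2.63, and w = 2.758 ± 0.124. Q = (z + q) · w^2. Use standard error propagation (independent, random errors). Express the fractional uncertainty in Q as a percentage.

9.70%

Let u = z + q = 72.28. δu = √(δz² + δq²) = √(0.00411 + 6.92) = 2.63, so δu/u = 0.0364.
Q is then a monomial in u, w:
δQ/Q = √((δu/u)² + (2·δw/w)²) = √(0.00132 + 0.00809) = 0.0970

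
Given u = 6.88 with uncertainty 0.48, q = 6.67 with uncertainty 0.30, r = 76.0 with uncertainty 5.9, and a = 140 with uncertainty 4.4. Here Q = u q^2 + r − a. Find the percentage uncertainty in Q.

14.7%

Let p = u·q^2 = 306. δp/p = √((1·δu/u)² + (2·δq/q)²) = √(0.00487 + 0.00809) = 0.114, so δp = 34.8.
Q = p + r − a: δQ = √(δp² + δr² + δa²) = √(1210 + 34.8 + 19.4) = 35.6
Q = 242, so δQ/Q = 35.6/242 = 0.147.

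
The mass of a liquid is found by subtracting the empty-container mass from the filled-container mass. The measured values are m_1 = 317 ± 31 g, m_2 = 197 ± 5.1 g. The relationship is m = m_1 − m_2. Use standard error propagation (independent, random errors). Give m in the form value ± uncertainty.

Each term contributes (cᵢ δxᵢ)² to (δm)²:
  (δm_1)² = 961;  (δm_2)² = 26.0
δm = √(987) = 31.4 g
m = 120 g.

120 ± 31.4 g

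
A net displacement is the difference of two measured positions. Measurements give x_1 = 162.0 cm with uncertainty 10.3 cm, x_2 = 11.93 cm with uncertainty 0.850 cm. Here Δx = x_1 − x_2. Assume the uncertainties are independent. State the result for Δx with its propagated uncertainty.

Δx is a linear combination, so absolute uncertainties add in quadrature:
  (δx_1)² = 106;  (δx_2)² = 0.722
δΔx = √(107) = 10.3 cm
Δx = 150.1 cm.

150.1 ± 10.3 cm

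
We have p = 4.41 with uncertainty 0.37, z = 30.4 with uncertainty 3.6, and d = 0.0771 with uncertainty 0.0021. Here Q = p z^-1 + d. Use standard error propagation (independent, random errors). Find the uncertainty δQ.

Let w = p·z^-1 = 0.145. δw/w = √((1·δp/p)² + (-1·δz/z)²) = √(0.00704 + 0.0140) = 0.145, so δw = 0.0211.
Q = w + d: δQ = √(δw² + δd²) = √(0.000443 + 4.41e-06) = 0.0212

0.0212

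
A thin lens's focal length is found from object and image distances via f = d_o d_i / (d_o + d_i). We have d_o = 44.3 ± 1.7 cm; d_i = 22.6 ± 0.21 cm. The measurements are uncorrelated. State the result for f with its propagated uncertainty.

15.0 ± 0.215 cm

∂f/∂d_o = (d_i/(d_o+d_i))² = 0.114;  ∂f/∂d_i = (d_o/(d_o+d_i))² = 0.438
δf = √((∂f/∂d_o · δd_o)² + (∂f/∂d_i · δd_i)²) = √(0.0376 + 0.00848) = 0.215 cm
f = 15.0 cm.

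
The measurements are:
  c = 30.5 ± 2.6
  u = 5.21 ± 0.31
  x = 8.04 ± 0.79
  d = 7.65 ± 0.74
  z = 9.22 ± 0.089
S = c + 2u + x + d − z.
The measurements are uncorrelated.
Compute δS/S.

Sums and differences: (δS)² = Σ (cᵢ δxᵢ)².
  (δc)² = 6.76;  (2·δu)² = 0.384;  (δx)² = 0.624;  (δd)² = 0.548;  (δz)² = 0.00792
δS = √(8.32) = 2.89
S = 47.4, so δS/S = 2.89/47.4 = 0.0609.

0.0609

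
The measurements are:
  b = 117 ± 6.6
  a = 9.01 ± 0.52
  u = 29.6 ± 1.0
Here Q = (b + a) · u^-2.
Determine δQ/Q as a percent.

8.56%

Let w = b + a = 126. δw = √(δb² + δa²) = √(43.6 + 0.270) = 6.62, so δw/w = 0.0525.
Q is then a monomial in w, u:
δQ/Q = √((δw/w)² + (-2·δu/u)²) = √(0.00276 + 0.00457) = 0.0856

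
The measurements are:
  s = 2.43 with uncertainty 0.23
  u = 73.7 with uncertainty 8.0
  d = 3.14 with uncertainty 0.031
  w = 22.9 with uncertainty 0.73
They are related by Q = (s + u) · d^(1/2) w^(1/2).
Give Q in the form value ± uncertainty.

Let h = s + u = 76.1. δh = √(δs² + δu²) = √(0.0529 + 64.0) = 8.00, so δh/h = 0.105.
Q is then a monomial in h, d, w:
δQ/Q = √((δh/h)² + (½·δd/d)² + (½·δw/w)²) = √(0.0111 + 2.44e-05 + 0.000254) = 0.106
Q = 646, so δQ = 0.106 × 646 = 68.7.

646 ± 68.7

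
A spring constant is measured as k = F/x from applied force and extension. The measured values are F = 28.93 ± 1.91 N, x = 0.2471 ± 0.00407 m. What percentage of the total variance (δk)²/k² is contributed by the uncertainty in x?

5.86%

(δk/k)² = (1·δF/F)² + (-1·δx/x)²
  F term: (1×0.0660)² = 0.00436
  x term: (-1×0.0165)² = 0.000271
Total = 0.00463. Share from x = 0.000271/0.00463 = 0.0586.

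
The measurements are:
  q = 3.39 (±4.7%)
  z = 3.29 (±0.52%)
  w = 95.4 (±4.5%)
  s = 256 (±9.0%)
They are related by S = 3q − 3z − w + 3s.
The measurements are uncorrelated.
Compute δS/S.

0.103

S is a linear combination, so absolute uncertainties add in quadrature:
  (3·δq)² = 0.228;  (3·δz)² = 0.00263;  (δw)² = 18.4;  (3·δs)² = 4780
δS = √(4800) = 69.3
S = 673, so δS/S = 69.3/673 = 0.103.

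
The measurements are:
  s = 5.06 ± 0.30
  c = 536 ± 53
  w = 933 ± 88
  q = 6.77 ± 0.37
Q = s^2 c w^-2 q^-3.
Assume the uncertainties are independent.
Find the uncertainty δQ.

Relative error in a monomial: (δQ/Q)² = Σ (nᵢ · δxᵢ/xᵢ)².
  (2·δs/s)² = (2×0.0593)² = 0.0141;  (1·δc/c)² = (1×0.0989)² = 0.00978;  (-2·δw/w)² = (-2×0.0943)² = 0.0356;  (-3·δq/q)² = (-3×0.0547)² = 0.0269
δQ/Q = √(0.0863) = 0.294
Q = 5.08e-05, so δQ = 0.294 × 5.08e-05 = 1.49e-05.

1.49e-05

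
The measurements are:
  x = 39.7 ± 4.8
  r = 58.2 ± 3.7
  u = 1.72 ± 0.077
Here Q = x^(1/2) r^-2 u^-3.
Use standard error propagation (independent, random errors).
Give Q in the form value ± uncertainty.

Products/powers → add relative errors in quadrature, weighted by exponent:
  (½·δx/x)² = (0.5×0.121)² = 0.00365;  (-2·δr/r)² = (-2×0.0636)² = 0.0162;  (-3·δu/u)² = (-3×0.0448)² = 0.0180
δQ/Q = √(0.0379) = 0.195
Q = 0.000366, so δQ = 0.195 × 0.000366 = 7.11e-05.

(3.66 ± 0.711) × 10^-4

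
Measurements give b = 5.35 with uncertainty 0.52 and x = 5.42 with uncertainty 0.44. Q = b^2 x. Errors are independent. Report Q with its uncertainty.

155 ± 32.7

Relative error in a monomial: (δQ/Q)² = Σ (nᵢ · δxᵢ/xᵢ)².
  (2·δb/b)² = (2×0.0972)² = 0.0378;  (1·δx/x)² = (1×0.0812)² = 0.00659
δQ/Q = √(0.0444) = 0.211
Q = 155, so δQ = 0.211 × 155 = 32.7.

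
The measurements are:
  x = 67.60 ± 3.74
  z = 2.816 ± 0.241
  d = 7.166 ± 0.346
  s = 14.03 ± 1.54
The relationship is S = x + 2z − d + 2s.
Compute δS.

4.88

Absolute uncertainties add in quadrature for a linear combination:
  (δx)² = 14.0;  (2·δz)² = 0.232;  (δd)² = 0.120;  (2·δs)² = 9.49
δS = √(23.8) = 4.88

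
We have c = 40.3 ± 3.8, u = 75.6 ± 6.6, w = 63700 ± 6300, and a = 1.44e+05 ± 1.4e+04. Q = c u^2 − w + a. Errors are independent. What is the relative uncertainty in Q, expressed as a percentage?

Let p = c·u^2 = 2.3e+05. δp/p = √((1·δc/c)² + (2·δu/u)²) = √(0.00889 + 0.0305) = 0.198, so δp = 45700.
Q = p − w + a: δQ = √(δp² + δw² + δa²) = √(2.09e+09 + 3.97e+07 + 1.96e+08) = 48200
Q = 3.11e+05, so δQ/Q = 48200/3.11e+05 = 0.155.

15.5%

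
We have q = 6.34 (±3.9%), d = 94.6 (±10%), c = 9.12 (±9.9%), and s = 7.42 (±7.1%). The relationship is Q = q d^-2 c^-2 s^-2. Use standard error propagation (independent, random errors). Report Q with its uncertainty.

For a monomial Q ∝ q, d^-2, c^-2, s^-2, fractional errors add in quadrature:
  (1·δq/q)² = (1×0.0390)² = 0.00152;  (-2·δd/d)² = (-2×0.100)² = 0.0400;  (-2·δc/c)² = (-2×0.0990)² = 0.0392;  (-2·δs/s)² = (-2×0.0710)² = 0.0202
δQ/Q = √(0.101) = 0.318
Q = 1.55e-07, so δQ = 0.318 × 1.55e-07 = 4.91e-08.

(1.55 ± 0.491) × 10^-7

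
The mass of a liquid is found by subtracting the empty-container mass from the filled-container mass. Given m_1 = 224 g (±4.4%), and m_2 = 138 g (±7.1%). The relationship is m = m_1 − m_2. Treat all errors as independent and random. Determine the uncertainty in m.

13.9 g

m is a linear combination, so absolute uncertainties add in quadrature:
  (δm_1)² = 97.1;  (δm_2)² = 96.0
δm = √(193) = 13.9 g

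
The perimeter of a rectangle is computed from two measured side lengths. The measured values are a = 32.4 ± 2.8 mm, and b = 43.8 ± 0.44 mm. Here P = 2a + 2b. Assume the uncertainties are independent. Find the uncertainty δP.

Each term contributes (cᵢ δxᵢ)² to (δP)²:
  (2·δa)² = 31.4;  (2·δb)² = 0.774
δP = √(32.1) = 5.67 mm

5.67 mm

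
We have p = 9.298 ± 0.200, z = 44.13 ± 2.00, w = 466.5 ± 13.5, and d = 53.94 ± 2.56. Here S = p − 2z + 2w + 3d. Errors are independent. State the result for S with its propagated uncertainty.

Absolute uncertainties add in quadrature for a linear combination:
  (δp)² = 0.0400;  (2·δz)² = 16.0;  (2·δw)² = 729;  (3·δd)² = 59.0
δS = √(804) = 28.4
S = 1016.

1016 ± 28.4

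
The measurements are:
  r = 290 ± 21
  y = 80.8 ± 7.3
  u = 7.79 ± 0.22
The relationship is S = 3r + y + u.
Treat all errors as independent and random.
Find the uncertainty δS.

Each term contributes (cᵢ δxᵢ)² to (δS)²:
  (3·δr)² = 3970;  (δy)² = 53.3;  (δu)² = 0.0484
δS = √(4020) = 63.4

63.4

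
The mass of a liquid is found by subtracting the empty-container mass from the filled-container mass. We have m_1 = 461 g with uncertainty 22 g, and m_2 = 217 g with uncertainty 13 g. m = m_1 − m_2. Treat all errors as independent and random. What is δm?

Absolute uncertainties add in quadrature for a linear combination:
  (δm_1)² = 484;  (δm_2)² = 169
δm = √(653) = 25.6 g

25.6 g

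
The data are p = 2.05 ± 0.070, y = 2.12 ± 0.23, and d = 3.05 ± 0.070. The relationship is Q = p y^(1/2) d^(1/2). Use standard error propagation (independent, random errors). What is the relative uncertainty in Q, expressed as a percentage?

Products/powers → add relative errors in quadrature, weighted by exponent:
  (1·δp/p)² = (1×0.0341)² = 0.00117;  (½·δy/y)² = (0.5×0.108)² = 0.00294;  (½·δd/d)² = (0.5×0.0230)² = 0.000132
δQ/Q = √(0.00424) = 0.0651

6.51%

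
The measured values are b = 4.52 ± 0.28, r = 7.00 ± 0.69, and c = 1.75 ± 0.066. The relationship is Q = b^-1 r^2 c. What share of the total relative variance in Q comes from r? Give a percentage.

(δQ/Q)² = (-1·δb/b)² + (2·δr/r)² + (1·δc/c)²
  b term: (-1×0.0619)² = 0.00384
  r term: (2×0.0986)² = 0.0389
  c term: (1×0.0377)² = 0.00142
Total = 0.0441. Share from r = 0.0389/0.0441 = 0.881.

88.1%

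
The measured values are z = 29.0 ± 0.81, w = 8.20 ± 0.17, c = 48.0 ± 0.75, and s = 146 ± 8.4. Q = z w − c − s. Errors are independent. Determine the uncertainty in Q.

11.8

Let p = z·w = 238. δp/p = √((1·δz/z)² + (1·δw/w)²) = √(0.000780 + 0.000430) = 0.0348, so δp = 8.27.
Q = p − c − s: δQ = √(δp² + δc² + δs²) = √(68.4 + 0.562 + 70.6) = 11.8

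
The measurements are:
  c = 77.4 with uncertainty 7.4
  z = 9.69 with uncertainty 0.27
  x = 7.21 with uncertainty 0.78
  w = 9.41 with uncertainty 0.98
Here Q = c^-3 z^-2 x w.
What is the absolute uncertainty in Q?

5.12e-07

Relative error in a monomial: (δQ/Q)² = Σ (nᵢ · δxᵢ/xᵢ)².
  (-3·δc/c)² = (-3×0.0956)² = 0.0823;  (-2·δz/z)² = (-2×0.0279)² = 0.00311;  (1·δx/x)² = (1×0.108)² = 0.0117;  (1·δw/w)² = (1×0.104)² = 0.0108
δQ/Q = √(0.108) = 0.329
Q = 1.56e-06, so δQ = 0.329 × 1.56e-06 = 5.12e-07.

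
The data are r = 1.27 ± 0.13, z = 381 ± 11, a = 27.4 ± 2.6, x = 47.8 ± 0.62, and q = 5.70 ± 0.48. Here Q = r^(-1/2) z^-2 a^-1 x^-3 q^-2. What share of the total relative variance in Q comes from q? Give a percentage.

63.3%

(δQ/Q)² = (−½·δr/r)² + (-2·δz/z)² + (-1·δa/a)² + (-3·δx/x)² + (-2·δq/q)²
  r term: (-0.5×0.102)² = 0.00262
  z term: (-2×0.0289)² = 0.00333
  a term: (-1×0.0949)² = 0.00900
  x term: (-3×0.0130)² = 0.00151
  q term: (-2×0.0842)² = 0.0284
Total = 0.0448. Share from q = 0.0284/0.0448 = 0.633.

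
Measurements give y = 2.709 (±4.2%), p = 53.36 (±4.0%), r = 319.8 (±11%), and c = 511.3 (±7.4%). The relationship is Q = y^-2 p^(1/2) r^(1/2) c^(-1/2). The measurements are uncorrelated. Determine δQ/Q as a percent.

10.9%

Products/powers → add relative errors in quadrature, weighted by exponent:
  (-2·δy/y)² = (-2×0.0420)² = 0.00706;  (½·δp/p)² = (0.5×0.0400)² = 0.000400;  (½·δr/r)² = (0.5×0.110)² = 0.00303;  (−½·δc/c)² = (-0.5×0.0740)² = 0.00137
δQ/Q = √(0.0119) = 0.109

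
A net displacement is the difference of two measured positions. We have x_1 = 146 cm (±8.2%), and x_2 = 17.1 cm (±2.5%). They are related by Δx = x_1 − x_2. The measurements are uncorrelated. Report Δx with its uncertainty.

129 ± 12.0 cm

Each term contributes (cᵢ δxᵢ)² to (δΔx)²:
  (δx_1)² = 143;  (δx_2)² = 0.183
δΔx = √(144) = 12.0 cm
Δx = 129 cm.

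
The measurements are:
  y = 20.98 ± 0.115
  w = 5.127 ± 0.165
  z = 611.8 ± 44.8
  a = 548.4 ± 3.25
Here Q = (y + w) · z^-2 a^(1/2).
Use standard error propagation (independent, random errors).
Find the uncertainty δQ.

Let u = y + w = 26.11. δu = √(δy² + δw²) = √(0.0132 + 0.0272) = 0.201, so δu/u = 0.00770.
Q is then a monomial in u, z, a:
δQ/Q = √((δu/u)² + (-2·δz/z)² + (½·δa/a)²) = √(5.93e-05 + 0.0214 + 8.78e-06) = 0.147
Q = 0.001633, so δQ = 0.147 × 0.001633 = 0.000240.

0.000240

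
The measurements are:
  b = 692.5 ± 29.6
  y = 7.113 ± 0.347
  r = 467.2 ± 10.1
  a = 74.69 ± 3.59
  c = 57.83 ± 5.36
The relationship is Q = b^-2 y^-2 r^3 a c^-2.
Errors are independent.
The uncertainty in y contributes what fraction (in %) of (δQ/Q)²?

16.5%

(δQ/Q)² = (-2·δb/b)² + (-2·δy/y)² + (3·δr/r)² + (1·δa/a)² + (-2·δc/c)²
  b term: (-2×0.0427)² = 0.00731
  y term: (-2×0.0488)² = 0.00952
  r term: (3×0.0216)² = 0.00421
  a term: (1×0.0481)² = 0.00231
  c term: (-2×0.0927)² = 0.0344
Total = 0.0577. Share from y = 0.00952/0.0577 = 0.165.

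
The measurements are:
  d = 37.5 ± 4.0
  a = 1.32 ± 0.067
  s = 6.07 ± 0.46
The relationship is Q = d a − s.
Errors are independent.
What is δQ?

Let p = d·a = 49.5. δp/p = √((1·δd/d)² + (1·δa/a)²) = √(0.0114 + 0.00258) = 0.118, so δp = 5.85.
Q = p − s: δQ = √(δp² + δs²) = √(34.2 + 0.212) = 5.87

5.87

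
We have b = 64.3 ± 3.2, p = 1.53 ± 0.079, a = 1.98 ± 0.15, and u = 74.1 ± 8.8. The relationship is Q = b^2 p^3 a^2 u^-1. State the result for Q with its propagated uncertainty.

783 ± 209

Relative error in a monomial: (δQ/Q)² = Σ (nᵢ · δxᵢ/xᵢ)².
  (2·δb/b)² = (2×0.0498)² = 0.00991;  (3·δp/p)² = (3×0.0516)² = 0.0240;  (2·δa/a)² = (2×0.0758)² = 0.0230;  (-1·δu/u)² = (-1×0.119)² = 0.0141
δQ/Q = √(0.0710) = 0.266
Q = 783, so δQ = 0.266 × 783 = 209.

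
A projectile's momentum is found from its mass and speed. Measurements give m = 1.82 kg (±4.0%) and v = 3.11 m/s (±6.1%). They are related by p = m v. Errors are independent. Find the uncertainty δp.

Relative error in a monomial: (δp/p)² = Σ (nᵢ · δxᵢ/xᵢ)².
  (1·δm/m)² = (1×0.0400)² = 0.00160;  (1·δv/v)² = (1×0.0610)² = 0.00372
δp/p = √(0.00532) = 0.0729
p = 5.66 kg·m/s, so δp = 0.0729 × 5.66 = 0.413 kg·m/s.

0.413 kg·m/s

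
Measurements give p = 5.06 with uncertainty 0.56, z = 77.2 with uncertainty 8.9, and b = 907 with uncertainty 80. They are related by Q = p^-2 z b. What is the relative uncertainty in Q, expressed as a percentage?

26.5%

Each factor contributes (exponent × relative error)² to (δQ/Q)²:
  (-2·δp/p)² = (-2×0.111)² = 0.0490;  (1·δz/z)² = (1×0.115)² = 0.0133;  (1·δb/b)² = (1×0.0882)² = 0.00778
δQ/Q = √(0.0701) = 0.265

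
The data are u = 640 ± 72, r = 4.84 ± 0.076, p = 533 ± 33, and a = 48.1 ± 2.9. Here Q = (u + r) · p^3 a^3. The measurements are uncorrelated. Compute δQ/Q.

0.282

Let w = u + r = 645. δw = √(δu² + δr²) = √(5180 + 0.00578) = 72.0, so δw/w = 0.112.
Q is then a monomial in w, p, a:
δQ/Q = √((δw/w)² + (3·δp/p)² + (3·δa/a)²) = √(0.0125 + 0.0345 + 0.0327) = 0.282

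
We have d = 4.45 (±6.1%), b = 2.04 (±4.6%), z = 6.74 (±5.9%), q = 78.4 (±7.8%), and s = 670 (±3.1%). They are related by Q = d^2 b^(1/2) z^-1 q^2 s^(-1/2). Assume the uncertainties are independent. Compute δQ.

208

Products/powers → add relative errors in quadrature, weighted by exponent:
  (2·δd/d)² = (2×0.0610)² = 0.0149;  (½·δb/b)² = (0.5×0.0460)² = 0.000529;  (-1·δz/z)² = (-1×0.0590)² = 0.00348;  (2·δq/q)² = (2×0.0780)² = 0.0243;  (−½·δs/s)² = (-0.5×0.0310)² = 0.000240
δQ/Q = √(0.0435) = 0.208
Q = 996, so δQ = 0.208 × 996 = 208.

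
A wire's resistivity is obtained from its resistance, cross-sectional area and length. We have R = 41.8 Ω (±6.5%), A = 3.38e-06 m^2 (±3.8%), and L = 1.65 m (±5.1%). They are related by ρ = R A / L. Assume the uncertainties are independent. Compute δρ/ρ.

Products/powers → add relative errors in quadrature, weighted by exponent:
  (1·δR/R)² = (1×0.0650)² = 0.00423;  (1·δA/A)² = (1×0.0380)² = 0.00144;  (-1·δL/L)² = (-1×0.0510)² = 0.00260
δρ/ρ = √(0.00827) = 0.0909

0.0909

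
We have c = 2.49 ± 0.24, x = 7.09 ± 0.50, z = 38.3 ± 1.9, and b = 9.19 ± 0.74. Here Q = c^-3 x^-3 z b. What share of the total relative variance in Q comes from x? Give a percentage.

32.6%

(δQ/Q)² = (-3·δc/c)² + (-3·δx/x)² + (1·δz/z)² + (1·δb/b)²
  c term: (-3×0.0964)² = 0.0836
  x term: (-3×0.0705)² = 0.0448
  z term: (1×0.0496)² = 0.00246
  b term: (1×0.0805)² = 0.00648
Total = 0.137. Share from x = 0.0448/0.137 = 0.326.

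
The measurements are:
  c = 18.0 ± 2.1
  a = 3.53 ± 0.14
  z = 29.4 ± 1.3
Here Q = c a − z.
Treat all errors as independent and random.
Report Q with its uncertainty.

34.1 ± 7.94

Let p = c·a = 63.5. δp/p = √((1·δc/c)² + (1·δa/a)²) = √(0.0136 + 0.00157) = 0.123, so δp = 7.83.
Q = p − z: δQ = √(δp² + δz²) = √(61.3 + 1.69) = 7.94
Q = 34.1.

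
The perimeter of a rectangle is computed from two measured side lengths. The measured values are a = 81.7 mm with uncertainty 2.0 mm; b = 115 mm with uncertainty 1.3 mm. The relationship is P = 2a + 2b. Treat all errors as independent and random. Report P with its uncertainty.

393 ± 4.77 mm

Absolute uncertainties add in quadrature for a linear combination:
  (2·δa)² = 16.0;  (2·δb)² = 6.76
δP = √(22.8) = 4.77 mm
P = 393 mm.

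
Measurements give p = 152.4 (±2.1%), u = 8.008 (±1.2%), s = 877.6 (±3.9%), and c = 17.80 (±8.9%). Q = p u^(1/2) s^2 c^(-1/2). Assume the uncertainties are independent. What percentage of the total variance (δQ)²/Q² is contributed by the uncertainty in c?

(δQ/Q)² = (1·δp/p)² + (½·δu/u)² + (2·δs/s)² + (−½·δc/c)²
  p term: (1×0.0210)² = 0.000441
  u term: (0.5×0.0120)² = 3.6e-05
  s term: (2×0.0390)² = 0.00608
  c term: (-0.5×0.0890)² = 0.00198
Total = 0.00854. Share from c = 0.00198/0.00854 = 0.232.

23.2%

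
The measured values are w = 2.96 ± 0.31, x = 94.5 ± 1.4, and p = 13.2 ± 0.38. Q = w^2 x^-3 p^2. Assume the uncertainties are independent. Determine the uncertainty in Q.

For a monomial Q ∝ w^2, x^-3, p^2, fractional errors add in quadrature:
  (2·δw/w)² = (2×0.105)² = 0.0439;  (-3·δx/x)² = (-3×0.0148)² = 0.00198;  (2·δp/p)² = (2×0.0288)² = 0.00331
δQ/Q = √(0.0492) = 0.222
Q = 0.00181, so δQ = 0.222 × 0.00181 = 0.000401.

0.000401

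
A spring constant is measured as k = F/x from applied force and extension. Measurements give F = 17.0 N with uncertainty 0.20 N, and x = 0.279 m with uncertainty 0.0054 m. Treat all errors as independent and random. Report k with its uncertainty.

60.9 ± 1.38 N/m

For a monomial k ∝ F, x^-1, fractional errors add in quadrature:
  (1·δF/F)² = (1×0.0118)² = 0.000138;  (-1·δx/x)² = (-1×0.0194)² = 0.000375
δk/k = √(0.000513) = 0.0226
k = 60.9 N/m, so δk = 0.0226 × 60.9 = 1.38 N/m.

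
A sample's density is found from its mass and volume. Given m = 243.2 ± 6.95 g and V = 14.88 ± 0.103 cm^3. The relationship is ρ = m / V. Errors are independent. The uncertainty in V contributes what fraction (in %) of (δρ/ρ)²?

5.54%

(δρ/ρ)² = (1·δm/m)² + (-1·δV/V)²
  m term: (1×0.0286)² = 0.000817
  V term: (-1×0.00692)² = 4.79e-05
Total = 0.000865. Share from V = 4.79e-05/0.000865 = 0.0554.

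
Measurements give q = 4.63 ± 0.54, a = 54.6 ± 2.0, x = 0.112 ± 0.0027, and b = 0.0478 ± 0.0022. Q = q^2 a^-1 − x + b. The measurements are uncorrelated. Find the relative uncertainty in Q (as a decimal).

Let p = q^2·a^-1 = 0.393. δp/p = √((2·δq/q)² + (-1·δa/a)²) = √(0.0544 + 0.00134) = 0.236, so δp = 0.0927.
Q = p − x + b: δQ = √(δp² + δx² + δb²) = √(0.00859 + 7.29e-06 + 4.84e-06) = 0.0928
Q = 0.328, so δQ/Q = 0.0928/0.328 = 0.282.

0.282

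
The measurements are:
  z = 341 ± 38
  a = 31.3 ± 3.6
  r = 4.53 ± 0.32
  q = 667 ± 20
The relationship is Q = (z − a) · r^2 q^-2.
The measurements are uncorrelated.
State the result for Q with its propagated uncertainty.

Let u = z − a = 310. δu = √(δz² + δa²) = √(1440 + 13.0) = 38.2, so δu/u = 0.123.
Q is then a monomial in u, r, q:
δQ/Q = √((δu/u)² + (2·δr/r)² + (-2·δq/q)²) = √(0.0152 + 0.0200 + 0.00360) = 0.197
Q = 0.0143, so δQ = 0.197 × 0.0143 = 0.00281.

0.0143 ± 0.00281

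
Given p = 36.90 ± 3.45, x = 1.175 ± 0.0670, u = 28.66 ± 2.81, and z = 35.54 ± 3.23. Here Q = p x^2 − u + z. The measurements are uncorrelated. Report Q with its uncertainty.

57.83 ± 8.65

Let w = p·x^2 = 50.95. δw/w = √((1·δp/p)² + (2·δx/x)²) = √(0.00874 + 0.0130) = 0.147, so δw = 7.51.
Q = w − u + z: δQ = √(δw² + δu² + δz²) = √(56.4 + 7.90 + 10.4) = 8.65
Q = 57.83.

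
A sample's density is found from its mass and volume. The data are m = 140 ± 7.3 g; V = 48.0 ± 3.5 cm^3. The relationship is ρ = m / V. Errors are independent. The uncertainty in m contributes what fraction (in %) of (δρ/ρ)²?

(δρ/ρ)² = (1·δm/m)² + (-1·δV/V)²
  m term: (1×0.0521)² = 0.00272
  V term: (-1×0.0729)² = 0.00532
Total = 0.00804. Share from m = 0.00272/0.00804 = 0.338.

33.8%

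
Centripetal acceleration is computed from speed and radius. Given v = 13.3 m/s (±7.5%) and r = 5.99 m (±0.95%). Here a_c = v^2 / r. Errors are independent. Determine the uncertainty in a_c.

a_c is a product of powers, so relative uncertainties combine in quadrature:
  (2·δv/v)² = (2×0.0750)² = 0.0225;  (-1·δr/r)² = (-1×0.00950)² = 9.02e-05
δa_c/a_c = √(0.0226) = 0.150
a_c = 29.5 m/s^2, so δa_c = 0.150 × 29.5 = 4.44 m/s^2.

4.44 m/s^2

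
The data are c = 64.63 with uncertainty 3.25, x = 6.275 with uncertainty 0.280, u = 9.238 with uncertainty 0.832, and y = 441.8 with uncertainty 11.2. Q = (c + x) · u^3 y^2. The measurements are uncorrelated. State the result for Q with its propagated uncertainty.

Let w = c + x = 70.91. δw = √(δc² + δx²) = √(10.6 + 0.0784) = 3.26, so δw/w = 0.0460.
Q is then a monomial in w, u, y:
δQ/Q = √((δw/w)² + (3·δu/u)² + (2·δy/y)²) = √(0.00212 + 0.0730 + 0.00257) = 0.279
Q = 1.091e+10, so δQ = 0.279 × 1.091e+10 = 3.04e+09.

(1.091 ± 0.304) × 10^10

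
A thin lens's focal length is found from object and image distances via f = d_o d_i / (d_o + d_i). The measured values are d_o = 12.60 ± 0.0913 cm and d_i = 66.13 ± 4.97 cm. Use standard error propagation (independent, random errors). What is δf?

∂f/∂d_o = (d_i/(d_o+d_i))² = 0.706;  ∂f/∂d_i = (d_o/(d_o+d_i))² = 0.0256
δf = √((∂f/∂d_o · δd_o)² + (∂f/∂d_i · δd_i)²) = √(0.00415 + 0.0162) = 0.143 cm

0.143 cm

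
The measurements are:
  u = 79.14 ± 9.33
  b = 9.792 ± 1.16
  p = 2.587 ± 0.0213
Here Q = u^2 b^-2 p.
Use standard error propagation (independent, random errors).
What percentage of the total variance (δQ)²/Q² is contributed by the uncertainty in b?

(δQ/Q)² = (2·δu/u)² + (-2·δb/b)² + (1·δp/p)²
  u term: (2×0.118)² = 0.0556
  b term: (-2×0.118)² = 0.0561
  p term: (1×0.00823)² = 6.78e-05
Total = 0.112. Share from b = 0.0561/0.112 = 0.502.

50.2%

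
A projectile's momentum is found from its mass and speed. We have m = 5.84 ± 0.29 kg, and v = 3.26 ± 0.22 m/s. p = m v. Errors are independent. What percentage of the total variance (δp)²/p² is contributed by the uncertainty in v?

(δp/p)² = (1·δm/m)² + (1·δv/v)²
  m term: (1×0.0497)² = 0.00247
  v term: (1×0.0675)² = 0.00455
Total = 0.00702. Share from v = 0.00455/0.00702 = 0.649.

64.9%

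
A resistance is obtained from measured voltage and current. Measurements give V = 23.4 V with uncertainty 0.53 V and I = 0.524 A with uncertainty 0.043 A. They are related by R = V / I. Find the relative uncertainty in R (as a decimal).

Since R is a product/quotient, work with relative uncertainties:
  (1·δV/V)² = (1×0.0226)² = 0.000513;  (-1·δI/I)² = (-1×0.0821)² = 0.00673
δR/R = √(0.00725) = 0.0851

0.0851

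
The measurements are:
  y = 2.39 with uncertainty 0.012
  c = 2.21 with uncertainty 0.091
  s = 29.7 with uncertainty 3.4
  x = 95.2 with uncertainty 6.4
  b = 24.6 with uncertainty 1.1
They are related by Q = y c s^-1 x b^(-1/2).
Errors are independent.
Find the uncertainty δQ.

Relative error in a monomial: (δQ/Q)² = Σ (nᵢ · δxᵢ/xᵢ)².
  (1·δy/y)² = (1×0.00502)² = 2.52e-05;  (1·δc/c)² = (1×0.0412)² = 0.00170;  (-1·δs/s)² = (-1×0.114)² = 0.0131;  (1·δx/x)² = (1×0.0672)² = 0.00452;  (−½·δb/b)² = (-0.5×0.0447)² = 0.000500
δQ/Q = √(0.0198) = 0.141
Q = 3.41, so δQ = 0.141 × 3.41 = 0.481.

0.481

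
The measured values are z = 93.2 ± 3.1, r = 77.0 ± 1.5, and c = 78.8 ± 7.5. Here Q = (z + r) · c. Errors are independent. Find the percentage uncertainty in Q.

9.73%

Let u = z + r = 170. δu = √(δz² + δr²) = √(9.61 + 2.25) = 3.44, so δu/u = 0.0202.
Q is then a monomial in u, c:
δQ/Q = √((δu/u)² + (1·δc/c)²) = √(0.000409 + 0.00906) = 0.0973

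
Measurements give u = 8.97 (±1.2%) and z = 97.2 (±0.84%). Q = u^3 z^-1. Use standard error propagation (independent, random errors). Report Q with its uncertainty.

For a monomial Q ∝ u^3, z^-1, fractional errors add in quadrature:
  (3·δu/u)² = (3×0.0120)² = 0.00130;  (-1·δz/z)² = (-1×0.00840)² = 7.06e-05
δQ/Q = √(0.00137) = 0.0370
Q = 7.43, so δQ = 0.0370 × 7.43 = 0.274.

7.43 ± 0.274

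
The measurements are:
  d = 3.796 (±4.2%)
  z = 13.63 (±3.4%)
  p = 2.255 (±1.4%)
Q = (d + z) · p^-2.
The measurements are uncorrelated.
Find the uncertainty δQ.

Let u = d + z = 17.43. δu = √(δd² + δz²) = √(0.0254 + 0.215) = 0.490, so δu/u = 0.0281.
Q is then a monomial in u, p:
δQ/Q = √((δu/u)² + (-2·δp/p)²) = √(0.000791 + 0.000784) = 0.0397
Q = 3.427, so δQ = 0.0397 × 3.427 = 0.136.

0.136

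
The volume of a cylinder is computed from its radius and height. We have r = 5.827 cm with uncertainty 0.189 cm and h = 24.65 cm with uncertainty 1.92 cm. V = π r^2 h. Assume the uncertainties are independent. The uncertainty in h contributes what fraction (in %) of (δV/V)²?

59.0%

(δV/V)² = (2·δr/r)² + (1·δh/h)²
  r term: (2×0.0324)² = 0.00421
  h term: (1×0.0779)² = 0.00607
Total = 0.0103. Share from h = 0.00607/0.0103 = 0.590.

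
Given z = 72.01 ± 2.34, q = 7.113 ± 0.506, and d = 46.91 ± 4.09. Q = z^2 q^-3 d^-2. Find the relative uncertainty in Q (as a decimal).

Since Q is a product/quotient, work with relative uncertainties:
  (2·δz/z)² = (2×0.0325)² = 0.00422;  (-3·δq/q)² = (-3×0.0711)² = 0.0455;  (-2·δd/d)² = (-2×0.0872)² = 0.0304
δQ/Q = √(0.0802) = 0.283

0.283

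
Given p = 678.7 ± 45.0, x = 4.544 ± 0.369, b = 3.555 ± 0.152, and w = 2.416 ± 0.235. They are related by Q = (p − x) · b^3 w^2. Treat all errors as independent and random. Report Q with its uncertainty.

176800 ± 42900

Let u = p − x = 674.2. δu = √(δp² + δx²) = √(2020 + 0.136) = 45.0, so δu/u = 0.0668.
Q is then a monomial in u, b, w:
δQ/Q = √((δu/u)² + (3·δb/b)² + (2·δw/w)²) = √(0.00446 + 0.0165 + 0.0378) = 0.242
Q = 176800, so δQ = 0.242 × 176800 = 42900.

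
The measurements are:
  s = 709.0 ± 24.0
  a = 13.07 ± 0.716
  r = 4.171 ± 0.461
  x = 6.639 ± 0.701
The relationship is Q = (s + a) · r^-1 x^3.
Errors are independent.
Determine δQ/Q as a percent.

Let u = s + a = 722.1. δu = √(δs² + δa²) = √(576 + 0.513) = 24.0, so δu/u = 0.0333.
Q is then a monomial in u, r, x:
δQ/Q = √((δu/u)² + (-1·δr/r)² + (3·δx/x)²) = √(0.00111 + 0.0122 + 0.100) = 0.337

33.7%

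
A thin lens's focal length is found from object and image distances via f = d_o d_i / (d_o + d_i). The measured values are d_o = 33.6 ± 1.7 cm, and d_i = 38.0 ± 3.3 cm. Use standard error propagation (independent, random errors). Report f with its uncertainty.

17.8 ± 0.870 cm

∂f/∂d_o = (d_i/(d_o+d_i))² = 0.282;  ∂f/∂d_i = (d_o/(d_o+d_i))² = 0.220
δf = √((∂f/∂d_o · δd_o)² + (∂f/∂d_i · δd_i)²) = √(0.229 + 0.528) = 0.870 cm
f = 17.8 cm.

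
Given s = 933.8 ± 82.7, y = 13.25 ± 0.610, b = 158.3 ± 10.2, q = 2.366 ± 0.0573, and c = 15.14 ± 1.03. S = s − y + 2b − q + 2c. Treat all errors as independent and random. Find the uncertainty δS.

85.2

For a sum/difference, combine absolute errors in quadrature:
  (δs)² = 6840;  (δy)² = 0.372;  (2·δb)² = 416;  (δq)² = 0.00328;  (2·δc)² = 4.24
δS = √(7260) = 85.2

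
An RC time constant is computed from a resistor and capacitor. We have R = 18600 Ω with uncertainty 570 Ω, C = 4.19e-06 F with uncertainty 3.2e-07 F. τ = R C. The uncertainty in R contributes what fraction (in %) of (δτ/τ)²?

13.9%

(δτ/τ)² = (1·δR/R)² + (1·δC/C)²
  R term: (1×0.0306)² = 0.000939
  C term: (1×0.0764)² = 0.00583
Total = 0.00677. Share from R = 0.000939/0.00677 = 0.139.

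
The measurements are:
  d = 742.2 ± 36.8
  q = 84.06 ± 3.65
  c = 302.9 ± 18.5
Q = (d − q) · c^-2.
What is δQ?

Let u = d − q = 658.1. δu = √(δd² + δq²) = √(1350 + 13.3) = 37.0, so δu/u = 0.0562.
Q is then a monomial in u, c:
δQ/Q = √((δu/u)² + (-2·δc/c)²) = √(0.00316 + 0.0149) = 0.134
Q = 0.007173, so δQ = 0.134 × 0.007173 = 0.000964.

0.000964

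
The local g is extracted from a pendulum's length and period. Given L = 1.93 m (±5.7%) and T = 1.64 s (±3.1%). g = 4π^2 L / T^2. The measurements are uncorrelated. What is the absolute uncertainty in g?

2.39 m/s^2

g is a product of powers, so relative uncertainties combine in quadrature:
  (1·δL/L)² = (1×0.0570)² = 0.00325;  (-2·δT/T)² = (-2×0.0310)² = 0.00384
δg/g = √(0.00709) = 0.0842
g = 28.3 m/s^2, so δg = 0.0842 × 28.3 = 2.39 m/s^2.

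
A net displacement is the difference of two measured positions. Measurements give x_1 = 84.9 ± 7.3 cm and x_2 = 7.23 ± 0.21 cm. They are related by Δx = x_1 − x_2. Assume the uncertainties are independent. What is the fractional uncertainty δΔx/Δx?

For a sum/difference, combine absolute errors in quadrature:
  (δx_1)² = 53.3;  (δx_2)² = 0.0441
δΔx = √(53.3) = 7.30 cm
Δx = 77.7 cm, so δΔx/Δx = 7.30/77.7 = 0.0940.

0.0940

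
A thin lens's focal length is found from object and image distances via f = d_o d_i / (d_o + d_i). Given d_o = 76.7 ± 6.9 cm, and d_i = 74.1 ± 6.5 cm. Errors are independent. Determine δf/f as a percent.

6.28%

∂f/∂d_o = (d_i/(d_o+d_i))² = 0.241;  ∂f/∂d_i = (d_o/(d_o+d_i))² = 0.259
δf = √((∂f/∂d_o · δd_o)² + (∂f/∂d_i · δd_i)²) = √(2.78 + 2.83) = 2.37 cm
f = 37.7 cm, so δf/f = 2.37/37.7 = 0.0628.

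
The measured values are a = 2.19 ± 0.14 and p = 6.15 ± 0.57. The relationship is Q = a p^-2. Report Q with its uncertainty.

0.0579 ± 0.0114

Relative error in a monomial: (δQ/Q)² = Σ (nᵢ · δxᵢ/xᵢ)².
  (1·δa/a)² = (1×0.0639)² = 0.00409;  (-2·δp/p)² = (-2×0.0927)² = 0.0344
δQ/Q = √(0.0384) = 0.196
Q = 0.0579, so δQ = 0.196 × 0.0579 = 0.0114.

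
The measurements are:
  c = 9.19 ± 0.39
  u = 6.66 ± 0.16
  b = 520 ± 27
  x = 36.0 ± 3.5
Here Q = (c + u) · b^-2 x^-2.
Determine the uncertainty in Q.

1e-08

Let w = c + u = 15.8. δw = √(δc² + δu²) = √(0.152 + 0.0256) = 0.422, so δw/w = 0.0266.
Q is then a monomial in w, b, x:
δQ/Q = √((δw/w)² + (-2·δb/b)² + (-2·δx/x)²) = √(0.000707 + 0.0108 + 0.0378) = 0.222
Q = 4.52e-08, so δQ = 0.222 × 4.52e-08 = 1e-08.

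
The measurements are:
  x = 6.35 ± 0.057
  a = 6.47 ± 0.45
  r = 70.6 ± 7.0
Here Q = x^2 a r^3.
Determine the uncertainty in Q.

Q is a product of powers, so relative uncertainties combine in quadrature:
  (2·δx/x)² = (2×0.00898)² = 0.000322;  (1·δa/a)² = (1×0.0696)² = 0.00484;  (3·δr/r)² = (3×0.0992)² = 0.0885
δQ/Q = √(0.0936) = 0.306
Q = 9.18e+07, so δQ = 0.306 × 9.18e+07 = 2.81e+07.

2.81e+07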